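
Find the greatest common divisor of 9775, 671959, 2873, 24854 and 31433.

17

9775 = 5² · 17 · 23; 671959 = 17 · 29² · 47; 2873 = 13² · 17; 24854 = 2 · 17² · 43; 31433 = 17 · 43²
gcd takes min exponent of each prime: 17 = 17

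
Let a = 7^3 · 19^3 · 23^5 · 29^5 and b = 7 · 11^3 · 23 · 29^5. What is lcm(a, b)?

max exponent per prime: 7^3 · 11^3 · 19^3 · 23^5 · 29^5 = 413392076237997821439629

413392076237997821439629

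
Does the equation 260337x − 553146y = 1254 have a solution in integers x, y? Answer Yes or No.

Yes

gcd(260337, 553146): 553146 = 2·260337 + 32472; 260337 = 8·32472 + 561; 32472 = 57·561 + 495; 561 = 1·495 + 66; 495 = 7·66 + 33; 66 = 2·33 + 0 → 33
33 divides 1254, so a solution exists.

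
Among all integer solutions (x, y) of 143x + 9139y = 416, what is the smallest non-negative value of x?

Euclid: 9139 = 63·143 + 130; 143 = 1·130 + 13; 130 = 10·13 + 0 → gcd = 13; 416 = 13·32.
Back-substitution yields 143·(64) + 9139·(-1) = 13, so one solution is x = 64·32 = 2048, y = -1·32 = -32.
Solutions in x differ by 9139/13 = 703; the one in [0, 703) is 2048 mod 703 = 642.

642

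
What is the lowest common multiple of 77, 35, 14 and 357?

39270

77 = 7 · 11; 35 = 5 · 7; 14 = 2 · 7; 357 = 3 · 7 · 17
lcm takes max exponent of each prime: 2 · 3 · 5 · 7 · 11 · 17 = 39270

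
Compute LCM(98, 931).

1862

98 = 2 · 7²; 931 = 7² · 19
max exponents: 2 · 7² · 19 = 1862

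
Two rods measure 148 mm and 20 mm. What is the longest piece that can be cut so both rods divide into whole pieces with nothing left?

148 = 2² · 37
20 = 2² · 5
Common: 2² = 4

4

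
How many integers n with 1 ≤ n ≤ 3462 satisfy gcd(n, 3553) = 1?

Prime factors of 3553: 11, 17, 19. Count integers ≤ 3462 divisible by none of them.
By inclusion–exclusion: 3462 − ⌊3462/11⌋ − ⌊3462/17⌋ − ⌊3462/19⌋ + ⌊3462/187⌋ + ⌊3462/209⌋ + ⌊3462/323⌋ − ⌊3462/3553⌋ = 2807.

2807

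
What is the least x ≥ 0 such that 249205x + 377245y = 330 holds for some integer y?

gcd(249205, 377245) = 55 (Euclid: 377245 = 1·249205 + 128040; 249205 = 1·128040 + 121165; 128040 = 1·121165 + 6875; 121165 = 17·6875 + 4290; 6875 = 1·4290 + 2585; 4290 = 1·2585 + 1705; 2585 = 1·1705 + 880; 1705 = 1·880 + 825; 880 = 1·825 + 55; 825 = 15·55 + 0), and 55 | 330.
Extended Euclid: 249205·(-439) + 377245·(290) = 55. Scale by 6: x₀ = -2634.
General solution x = x₀ + 6859t; reducing mod 6859 gives x = 4225 (and y = -2791).

4225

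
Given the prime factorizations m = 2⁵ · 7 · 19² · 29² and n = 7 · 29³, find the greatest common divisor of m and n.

min exponent per shared prime: 7 · 29² = 5887

5887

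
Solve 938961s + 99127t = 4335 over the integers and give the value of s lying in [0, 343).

gcd(938961, 99127) = 289 (Euclid: 938961 = 9·99127 + 46818; 99127 = 2·46818 + 5491; 46818 = 8·5491 + 2890; 5491 = 1·2890 + 2601; 2890 = 1·2601 + 289; 2601 = 9·289 + 0), and 289 | 4335.
Extended Euclid: 938961·(36) + 99127·(-341) = 289. Scale by 15: s₀ = 540.
General solution s = s₀ + 343k; reducing mod 343 gives s = 197 (and t = -1866).

197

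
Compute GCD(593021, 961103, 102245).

gcd(593021, 961103): 961103 = 1·593021 + 368082; 593021 = 1·368082 + 224939; 368082 = 1·224939 + 143143; 224939 = 1·143143 + 81796; 143143 = 1·81796 + 61347; 81796 = 1·61347 + 20449; 61347 = 3·20449 + 0 → 20449
gcd(20449, 102245): 102245 = 5·20449 + 0 → 20449

20449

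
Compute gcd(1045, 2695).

55

Euclid: 2695 = 2·1045 + 605; 1045 = 1·605 + 440; 605 = 1·440 + 165; 440 = 2·165 + 110; 165 = 1·110 + 55; 110 = 2·55 + 0. Last nonzero remainder: 55.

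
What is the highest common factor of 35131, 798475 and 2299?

19

35131 = 19 · 43²; 798475 = 5² · 19 · 41²; 2299 = 11² · 19
gcd takes min exponent of each prime: 19 = 19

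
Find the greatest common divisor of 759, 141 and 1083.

gcd(759, 141): 759 = 5·141 + 54; 141 = 2·54 + 33; 54 = 1·33 + 21; 33 = 1·21 + 12; 21 = 1·12 + 9; 12 = 1·9 + 3; 9 = 3·3 + 0 → 3
gcd(3, 1083): 1083 = 361·3 + 0 → 3

3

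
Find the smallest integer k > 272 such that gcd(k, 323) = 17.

gcd(k, 323) = 17 forces 17 | k; write k = 17s. Then gcd(17s, 17·19) = 17·gcd(s, 19), so need gcd(s, 19) = 1.
17s > 272 gives s ≥ 17. The least s ≥ 17 coprime to 19 is 17, so k = 17·17 = 289.

289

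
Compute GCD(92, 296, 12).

4

gcd(92, 296): 296 = 3·92 + 20; 92 = 4·20 + 12; 20 = 1·12 + 8; 12 = 1·8 + 4; 8 = 2·4 + 0 → 4
gcd(4, 12): 12 = 3·4 + 0 → 4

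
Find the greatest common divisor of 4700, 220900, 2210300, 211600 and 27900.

gcd(4700, 220900): 220900 = 47·4700 + 0 → 4700
gcd(4700, 2210300): 2210300 = 470·4700 + 1300; 4700 = 3·1300 + 800; 1300 = 1·800 + 500; 800 = 1·500 + 300; 500 = 1·300 + 200; 300 = 1·200 + 100; 200 = 2·100 + 0 → 100
gcd(100, 211600): 211600 = 2116·100 + 0 → 100
gcd(100, 27900): 27900 = 279·100 + 0 → 100

100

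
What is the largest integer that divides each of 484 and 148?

4

484 = 2² · 11²
148 = 2² · 37
Common: 2² = 4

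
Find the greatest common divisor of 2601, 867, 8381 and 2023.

289

2601 = 3² · 17²; 867 = 3 · 17²; 8381 = 17² · 29; 2023 = 7 · 17²
gcd takes min exponent of each prime: 17² = 289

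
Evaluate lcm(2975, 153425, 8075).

2975 = 5² · 7 · 17; 153425 = 5² · 17 · 19²; 8075 = 5² · 17 · 19
lcm takes max exponent of each prime: 5² · 7 · 17 · 19² = 1073975

1073975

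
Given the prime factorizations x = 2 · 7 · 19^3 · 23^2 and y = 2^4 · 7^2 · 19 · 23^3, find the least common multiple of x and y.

max exponent per prime: 2^4 · 7^2 · 19^3 · 23^3 = 65427507152

65427507152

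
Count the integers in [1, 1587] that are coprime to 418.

Prime factors of 418: 2, 11, 19. Count integers ≤ 1587 divisible by none of them.
By inclusion–exclusion: 1587 − ⌊1587/2⌋ − ⌊1587/11⌋ − ⌊1587/19⌋ + ⌊1587/22⌋ + ⌊1587/38⌋ + ⌊1587/209⌋ − ⌊1587/418⌋ = 684.

684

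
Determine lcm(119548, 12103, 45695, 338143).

40096996940

lcm(119548, 12103) = 119548·12103/gcd = 1446889444/247 = 5857852
lcm(5857852, 45695) = 5857852·45695/gcd = 267674547140/247 = 1083702620
lcm(1083702620, 338143) = 1083702620·338143/gcd = 366446455034660/9139 = 40096996940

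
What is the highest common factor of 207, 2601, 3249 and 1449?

207 = 3² · 23; 2601 = 3² · 17²; 3249 = 3² · 19²; 1449 = 3² · 7 · 23
gcd takes min exponent of each prime: 3² = 9

9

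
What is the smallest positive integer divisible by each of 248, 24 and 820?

248 = 2³ · 31; 24 = 2³ · 3; 820 = 2² · 5 · 41
lcm takes max exponent of each prime: 2³ · 3 · 5 · 31 · 41 = 152520

152520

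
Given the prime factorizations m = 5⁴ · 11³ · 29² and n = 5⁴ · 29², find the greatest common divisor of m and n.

525625

min exponent per shared prime: 5⁴ · 29² = 525625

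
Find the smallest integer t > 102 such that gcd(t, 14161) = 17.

136

Multiples of 17 above 102: 17·7, 17·8, … . Need the cofactor coprime to 14161/17 = 833.
Checking s = 7, 8, … the first with gcd(s, 833) = 1 is s = 8, giving 136.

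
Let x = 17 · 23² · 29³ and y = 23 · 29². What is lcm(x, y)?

219330277

max exponent per prime: 17 · 23² · 29³ = 219330277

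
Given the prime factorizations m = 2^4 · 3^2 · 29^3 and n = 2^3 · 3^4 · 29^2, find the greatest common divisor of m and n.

60552

min exponent per shared prime: 2^3 · 3^2 · 29^2 = 60552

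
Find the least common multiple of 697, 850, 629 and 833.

63183050

697 = 17 · 41; 850 = 2 · 5² · 17; 629 = 17 · 37; 833 = 7² · 17
lcm takes max exponent of each prime: 2 · 5² · 7² · 17 · 37 · 41 = 63183050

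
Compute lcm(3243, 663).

716703

3243 = 3 · 23 · 47; 663 = 3 · 13 · 17
max exponents: 3 · 13 · 17 · 23 · 47 = 716703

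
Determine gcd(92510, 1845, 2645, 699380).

5

gcd(92510, 1845): 92510 = 50·1845 + 260; 1845 = 7·260 + 25; 260 = 10·25 + 10; 25 = 2·10 + 5; 10 = 2·5 + 0 → 5
gcd(5, 2645): 2645 = 529·5 + 0 → 5
gcd(5, 699380): 699380 = 139876·5 + 0 → 5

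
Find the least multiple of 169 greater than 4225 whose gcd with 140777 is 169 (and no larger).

4394

140777 = 169·833. Any t with gcd(t, 140777) = 169 is a multiple of 169, say 169s, with s coprime to 833.
Need s > 4225/169, so s ≥ 26. First s ≥ 26 with gcd(s, 833) = 1 is s = 26. Thus t = 169·26 = 4394.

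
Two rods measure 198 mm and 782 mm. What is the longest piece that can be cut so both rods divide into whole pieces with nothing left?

Euclid: 782 = 3·198 + 188; 198 = 1·188 + 10; 188 = 18·10 + 8; 10 = 1·8 + 2; 8 = 4·2 + 0. Last nonzero remainder: 2.

2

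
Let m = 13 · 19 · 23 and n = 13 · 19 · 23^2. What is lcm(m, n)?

130663

max exponent per prime: 13 · 19 · 23^2 = 130663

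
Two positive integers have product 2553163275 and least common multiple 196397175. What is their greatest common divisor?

gcd·lcm = product, so gcd = 2553163275/196397175 = 13.

13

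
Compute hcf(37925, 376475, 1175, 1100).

gcd(37925, 376475): 376475 = 9·37925 + 35150; 37925 = 1·35150 + 2775; 35150 = 12·2775 + 1850; 2775 = 1·1850 + 925; 1850 = 2·925 + 0 → 925
gcd(925, 1175): 1175 = 1·925 + 250; 925 = 3·250 + 175; 250 = 1·175 + 75; 175 = 2·75 + 25; 75 = 3·25 + 0 → 25
gcd(25, 1100): 1100 = 44·25 + 0 → 25

25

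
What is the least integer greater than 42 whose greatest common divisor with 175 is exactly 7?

gcd(k, 175) = 7 forces 7 | k; write k = 7s. Then gcd(7s, 7·25) = 7·gcd(s, 25), so need gcd(s, 25) = 1.
7s > 42 gives s ≥ 7. The least s ≥ 7 coprime to 25 is 7, so k = 7·7 = 49.

49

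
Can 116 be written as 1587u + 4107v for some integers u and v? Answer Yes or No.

gcd(1587, 4107): 4107 = 2·1587 + 933; 1587 = 1·933 + 654; 933 = 1·654 + 279; 654 = 2·279 + 96; 279 = 2·96 + 87; 96 = 1·87 + 9; 87 = 9·9 + 6; 9 = 1·6 + 3; 6 = 2·3 + 0 → 3
3 does not divide 116, so a solution does not exist.

No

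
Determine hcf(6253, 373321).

Euclid: 373321 = 59·6253 + 4394; 6253 = 1·4394 + 1859; 4394 = 2·1859 + 676; 1859 = 2·676 + 507; 676 = 1·507 + 169; 507 = 3·169 + 0. Last nonzero remainder: 169.

169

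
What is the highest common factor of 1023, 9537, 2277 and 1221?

33

gcd(1023, 9537): 9537 = 9·1023 + 330; 1023 = 3·330 + 33; 330 = 10·33 + 0 → 33
gcd(33, 2277): 2277 = 69·33 + 0 → 33
gcd(33, 1221): 1221 = 37·33 + 0 → 33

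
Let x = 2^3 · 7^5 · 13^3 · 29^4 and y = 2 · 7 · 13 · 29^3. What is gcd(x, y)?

4438798

min exponent per shared prime: 2 · 7 · 13 · 29^3 = 4438798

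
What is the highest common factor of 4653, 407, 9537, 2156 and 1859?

11

gcd(4653, 407): 4653 = 11·407 + 176; 407 = 2·176 + 55; 176 = 3·55 + 11; 55 = 5·11 + 0 → 11
gcd(11, 9537): 9537 = 867·11 + 0 → 11
gcd(11, 2156): 2156 = 196·11 + 0 → 11
gcd(11, 1859): 1859 = 169·11 + 0 → 11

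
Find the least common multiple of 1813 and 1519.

56203

1813 = 7² · 37; 1519 = 7² · 31
max exponents: 7² · 31 · 37 = 56203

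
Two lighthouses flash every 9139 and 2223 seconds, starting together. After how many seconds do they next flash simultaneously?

gcd first: 9139 = 4·2223 + 247; 2223 = 9·247 + 0 → gcd = 247
lcm = 9139·2223/gcd = 20315997/247 = 82251

82251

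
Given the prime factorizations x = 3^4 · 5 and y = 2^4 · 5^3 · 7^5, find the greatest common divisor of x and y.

min exponent per shared prime: 5 = 5

5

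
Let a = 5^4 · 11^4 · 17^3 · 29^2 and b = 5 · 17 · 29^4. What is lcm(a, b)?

31797246504670625

max exponent per prime: 5^4 · 11^4 · 17^3 · 29^4 = 31797246504670625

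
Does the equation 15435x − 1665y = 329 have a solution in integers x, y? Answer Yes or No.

gcd(15435, 1665): 15435 = 9·1665 + 450; 1665 = 3·450 + 315; 450 = 1·315 + 135; 315 = 2·135 + 45; 135 = 3·45 + 0 → 45
45 does not divide 329, so a solution does not exist.

No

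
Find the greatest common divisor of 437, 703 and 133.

gcd(437, 703): 703 = 1·437 + 266; 437 = 1·266 + 171; 266 = 1·171 + 95; 171 = 1·95 + 76; 95 = 1·76 + 19; 76 = 4·19 + 0 → 19
gcd(19, 133): 133 = 7·19 + 0 → 19

19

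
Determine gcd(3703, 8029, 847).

gcd(3703, 8029): 8029 = 2·3703 + 623; 3703 = 5·623 + 588; 623 = 1·588 + 35; 588 = 16·35 + 28; 35 = 1·28 + 7; 28 = 4·7 + 0 → 7
gcd(7, 847): 847 = 121·7 + 0 → 7

7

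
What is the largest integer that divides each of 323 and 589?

19

Euclid: 589 = 1·323 + 266; 323 = 1·266 + 57; 266 = 4·57 + 38; 57 = 1·38 + 19; 38 = 2·19 + 0. Last nonzero remainder: 19.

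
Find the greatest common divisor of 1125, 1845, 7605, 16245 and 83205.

45

gcd(1125, 1845): 1845 = 1·1125 + 720; 1125 = 1·720 + 405; 720 = 1·405 + 315; 405 = 1·315 + 90; 315 = 3·90 + 45; 90 = 2·45 + 0 → 45
gcd(45, 7605): 7605 = 169·45 + 0 → 45
gcd(45, 16245): 16245 = 361·45 + 0 → 45
gcd(45, 83205): 83205 = 1849·45 + 0 → 45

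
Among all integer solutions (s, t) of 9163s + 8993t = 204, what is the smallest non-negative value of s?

Euclid: 9163 = 1·8993 + 170; 8993 = 52·170 + 153; 170 = 1·153 + 17; 153 = 9·17 + 0 → gcd = 17; 204 = 17·12.
Back-substitution yields 9163·(53) + 8993·(-54) = 17, so one solution is s = 53·12 = 636, t = -54·12 = -648.
Solutions in s differ by 8993/17 = 529; the one in [0, 529) is 636 mod 529 = 107.

107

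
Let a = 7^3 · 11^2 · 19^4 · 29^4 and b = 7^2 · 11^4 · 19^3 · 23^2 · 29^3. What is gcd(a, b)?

991827731279

min exponent per shared prime: 7^2 · 11^2 · 19^3 · 29^3 = 991827731279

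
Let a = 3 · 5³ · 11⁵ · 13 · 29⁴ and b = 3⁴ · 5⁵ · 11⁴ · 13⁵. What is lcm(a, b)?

10705506499485726946875

max exponent per prime: 3⁴ · 5⁵ · 11⁵ · 13⁵ · 29⁴ = 10705506499485726946875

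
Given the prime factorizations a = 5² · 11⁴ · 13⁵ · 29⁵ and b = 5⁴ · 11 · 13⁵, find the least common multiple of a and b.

69687921096540085625

max exponent per prime: 5⁴ · 11⁴ · 13⁵ · 29⁵ = 69687921096540085625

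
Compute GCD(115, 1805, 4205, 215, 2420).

5

gcd(115, 1805): 1805 = 15·115 + 80; 115 = 1·80 + 35; 80 = 2·35 + 10; 35 = 3·10 + 5; 10 = 2·5 + 0 → 5
gcd(5, 4205): 4205 = 841·5 + 0 → 5
gcd(5, 215): 215 = 43·5 + 0 → 5
gcd(5, 2420): 2420 = 484·5 + 0 → 5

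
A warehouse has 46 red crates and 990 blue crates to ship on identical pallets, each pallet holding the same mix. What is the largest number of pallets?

46 = 2 · 23
990 = 2 · 3² · 5 · 11
Common: 2 = 2

2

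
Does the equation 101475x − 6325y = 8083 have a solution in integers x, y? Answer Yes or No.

By Bézout, 101475x − 6325y = 8083 has integer solutions iff gcd(101475, 6325) | 8083.
Euclid: 101475 = 16·6325 + 275; 6325 = 23·275 + 0. gcd = 275; 8083 mod 275 = 108. No.

No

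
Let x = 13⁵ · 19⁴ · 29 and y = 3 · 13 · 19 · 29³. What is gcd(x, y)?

min exponent per shared prime: 13 · 19 · 29 = 7163

7163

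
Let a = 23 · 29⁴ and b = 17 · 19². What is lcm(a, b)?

99833420431

max exponent per prime: 17 · 19² · 23 · 29⁴ = 99833420431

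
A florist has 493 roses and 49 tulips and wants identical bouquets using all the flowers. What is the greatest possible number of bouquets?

1

Euclid: 493 = 10·49 + 3; 49 = 16·3 + 1; 3 = 3·1 + 0. Last nonzero remainder: 1.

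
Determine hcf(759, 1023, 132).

gcd(759, 1023): 1023 = 1·759 + 264; 759 = 2·264 + 231; 264 = 1·231 + 33; 231 = 7·33 + 0 → 33
gcd(33, 132): 132 = 4·33 + 0 → 33

33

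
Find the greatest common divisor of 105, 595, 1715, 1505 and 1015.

105 = 3 · 5 · 7; 595 = 5 · 7 · 17; 1715 = 5 · 7³; 1505 = 5 · 7 · 43; 1015 = 5 · 7 · 29
gcd takes min exponent of each prime: 5 · 7 = 35

35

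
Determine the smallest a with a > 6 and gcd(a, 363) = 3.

gcd(a, 363) = 3 forces 3 | a; write a = 3s. Then gcd(3s, 3·121) = 3·gcd(s, 121), so need gcd(s, 121) = 1.
3s > 6 gives s ≥ 3. The least s ≥ 3 coprime to 121 is 3, so a = 3·3 = 9.

9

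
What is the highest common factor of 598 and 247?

13

Euclid: 598 = 2·247 + 104; 247 = 2·104 + 39; 104 = 2·39 + 26; 39 = 1·26 + 13; 26 = 2·13 + 0. Last nonzero remainder: 13.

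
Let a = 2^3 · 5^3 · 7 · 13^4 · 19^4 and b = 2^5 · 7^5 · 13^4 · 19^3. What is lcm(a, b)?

250229209789468000

max exponent per prime: 2^5 · 5^3 · 7^5 · 13^4 · 19^4 = 250229209789468000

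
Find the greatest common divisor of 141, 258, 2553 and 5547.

141 = 3 · 47; 258 = 2 · 3 · 43; 2553 = 3 · 23 · 37; 5547 = 3 · 43²
gcd takes min exponent of each prime: 3 = 3

3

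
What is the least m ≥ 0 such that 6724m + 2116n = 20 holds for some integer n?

Euclid: 6724 = 3·2116 + 376; 2116 = 5·376 + 236; 376 = 1·236 + 140; 236 = 1·140 + 96; 140 = 1·96 + 44; 96 = 2·44 + 8; 44 = 5·8 + 4; 8 = 2·4 + 0 → gcd = 4; 20 = 4·5.
Back-substitution yields 6724·(242) + 2116·(-769) = 4, so one solution is m = 242·5 = 1210, n = -769·5 = -3845.
Solutions in m differ by 2116/4 = 529; the one in [0, 529) is 1210 mod 529 = 152.

152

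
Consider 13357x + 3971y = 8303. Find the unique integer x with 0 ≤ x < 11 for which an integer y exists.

Reduce mod 3971: 13357x ≡ 8303 (mod 3971). With g = gcd(13357, 3971) = 361 dividing 8303, divide through: 37x ≡ 23 (mod 11).
Since gcd(37, 11) = 1, x ≡ 23·(37)⁻¹ ≡ 3 (mod 11). Smallest non-negative: 3.

3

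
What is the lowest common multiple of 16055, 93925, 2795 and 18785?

997577425

lcm(16055, 93925) = 16055·93925/gcd = 1507965875/65 = 23199475
lcm(23199475, 2795) = 23199475·2795/gcd = 64842532625/65 = 997577425
lcm(997577425, 18785) = 997577425·18785/gcd = 18739491928625/18785 = 997577425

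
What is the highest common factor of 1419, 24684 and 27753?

33

gcd(1419, 24684): 24684 = 17·1419 + 561; 1419 = 2·561 + 297; 561 = 1·297 + 264; 297 = 1·264 + 33; 264 = 8·33 + 0 → 33
gcd(33, 27753): 27753 = 841·33 + 0 → 33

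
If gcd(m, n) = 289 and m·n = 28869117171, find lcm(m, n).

99893139

gcd·lcm = product, so lcm = 28869117171/289 = 99893139.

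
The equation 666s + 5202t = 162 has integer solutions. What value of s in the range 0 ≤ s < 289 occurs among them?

258

gcd(666, 5202) = 18 (Euclid: 5202 = 7·666 + 540; 666 = 1·540 + 126; 540 = 4·126 + 36; 126 = 3·36 + 18; 36 = 2·18 + 0), and 18 | 162.
Extended Euclid: 666·(125) + 5202·(-16) = 18. Scale by 9: s₀ = 1125.
General solution s = s₀ + 289k; reducing mod 289 gives s = 258 (and t = -33).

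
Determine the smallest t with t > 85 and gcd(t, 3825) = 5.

95

Multiples of 5 above 85: 5·18, 5·19, … . Need the cofactor coprime to 3825/5 = 765.
Checking s = 18, 19, … the first with gcd(s, 765) = 1 is s = 19, giving 95.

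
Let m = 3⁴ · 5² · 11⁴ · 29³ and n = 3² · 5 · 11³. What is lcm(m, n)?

max exponent per prime: 3⁴ · 5² · 11⁴ · 29³ = 723085681725

723085681725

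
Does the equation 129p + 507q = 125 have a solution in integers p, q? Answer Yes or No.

By Bézout, 129p + 507q = 125 has integer solutions iff gcd(129, 507) | 125.
Euclid: 507 = 3·129 + 120; 129 = 1·120 + 9; 120 = 13·9 + 3; 9 = 3·3 + 0. gcd = 3; 125 mod 3 = 2. No.

No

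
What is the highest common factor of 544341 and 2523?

3

Euclid: 544341 = 215·2523 + 1896; 2523 = 1·1896 + 627; 1896 = 3·627 + 15; 627 = 41·15 + 12; 15 = 1·12 + 3; 12 = 4·3 + 0. Last nonzero remainder: 3.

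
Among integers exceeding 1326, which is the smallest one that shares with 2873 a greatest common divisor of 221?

1547

2873 = 221·13. Any a with gcd(a, 2873) = 221 is a multiple of 221, say 221s, with s coprime to 13.
Need s > 1326/221, so s ≥ 7. First s ≥ 7 with gcd(s, 13) = 1 is s = 7. Thus a = 221·7 = 1547.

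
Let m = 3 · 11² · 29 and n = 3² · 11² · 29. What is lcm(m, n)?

max exponent per prime: 3² · 11² · 29 = 31581

31581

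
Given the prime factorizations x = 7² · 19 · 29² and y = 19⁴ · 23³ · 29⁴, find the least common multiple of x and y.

max exponent per prime: 7² · 19⁴ · 23³ · 29⁴ = 54952313814593783

54952313814593783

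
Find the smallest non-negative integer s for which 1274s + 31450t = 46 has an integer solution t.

1654

gcd(1274, 31450) = 2 (Euclid: 31450 = 24·1274 + 874; 1274 = 1·874 + 400; 874 = 2·400 + 74; 400 = 5·74 + 30; 74 = 2·30 + 14; 30 = 2·14 + 2; 14 = 7·2 + 0), and 2 | 46.
Extended Euclid: 1274·(2123) + 31450·(-86) = 2. Scale by 23: s₀ = 48829.
General solution s = s₀ + 15725k; reducing mod 15725 gives s = 1654 (and t = -67).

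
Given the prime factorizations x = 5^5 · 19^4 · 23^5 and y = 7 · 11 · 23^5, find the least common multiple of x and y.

max exponent per prime: 5^5 · 7 · 11 · 19^4 · 23^5 = 201834001624784375

201834001624784375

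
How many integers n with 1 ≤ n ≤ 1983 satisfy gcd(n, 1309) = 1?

1309 = 7·11·17. Inclusion–exclusion on these primes:
1983 − ⌊1983/7⌋ − ⌊1983/11⌋ − ⌊1983/17⌋ + ⌊1983/77⌋ + ⌊1983/119⌋ + ⌊1983/187⌋ − ⌊1983/1309⌋ = 1454

1454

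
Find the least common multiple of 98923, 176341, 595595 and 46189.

98923 = 11 · 17 · 23²; 176341 = 11 · 17 · 23 · 41; 595595 = 5 · 7² · 11 · 13 · 17; 46189 = 11 · 13 · 17 · 19
lcm takes max exponent of each prime: 5 · 7² · 11 · 13 · 17 · 19 · 23² · 41 = 245439339145

245439339145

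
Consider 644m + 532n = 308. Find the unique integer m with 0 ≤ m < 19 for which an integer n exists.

gcd(644, 532) = 28 (Euclid: 644 = 1·532 + 112; 532 = 4·112 + 84; 112 = 1·84 + 28; 84 = 3·28 + 0), and 28 | 308.
Extended Euclid: 644·(5) + 532·(-6) = 28. Scale by 11: m₀ = 55.
General solution m = m₀ + 19t; reducing mod 19 gives m = 17 (and n = -20).

17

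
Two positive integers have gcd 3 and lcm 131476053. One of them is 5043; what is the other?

Using uv = gcd(u,v)·lcm(u,v) = 3·131476053 = 394428159, we get v = 394428159/5043 = 78213.

78213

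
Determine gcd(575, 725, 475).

gcd(575, 725): 725 = 1·575 + 150; 575 = 3·150 + 125; 150 = 1·125 + 25; 125 = 5·25 + 0 → 25
gcd(25, 475): 475 = 19·25 + 0 → 25

25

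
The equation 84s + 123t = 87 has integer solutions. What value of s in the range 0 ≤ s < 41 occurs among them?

gcd(84, 123) = 3 (Euclid: 123 = 1·84 + 39; 84 = 2·39 + 6; 39 = 6·6 + 3; 6 = 2·3 + 0), and 3 | 87.
Extended Euclid: 84·(-19) + 123·(13) = 3. Scale by 29: s₀ = -551.
General solution s = s₀ + 41k; reducing mod 41 gives s = 23 (and t = -15).

23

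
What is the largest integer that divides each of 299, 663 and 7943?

gcd(299, 663): 663 = 2·299 + 65; 299 = 4·65 + 39; 65 = 1·39 + 26; 39 = 1·26 + 13; 26 = 2·13 + 0 → 13
gcd(13, 7943): 7943 = 611·13 + 0 → 13

13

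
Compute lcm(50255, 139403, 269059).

50255 = 5 · 19 · 23²; 139403 = 11 · 19 · 23 · 29; 269059 = 7² · 17² · 19
lcm takes max exponent of each prime: 5 · 7² · 11 · 17² · 19 · 23² · 29 = 227019876545

227019876545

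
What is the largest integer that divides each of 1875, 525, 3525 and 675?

75

gcd(1875, 525): 1875 = 3·525 + 300; 525 = 1·300 + 225; 300 = 1·225 + 75; 225 = 3·75 + 0 → 75
gcd(75, 3525): 3525 = 47·75 + 0 → 75
gcd(75, 675): 675 = 9·75 + 0 → 75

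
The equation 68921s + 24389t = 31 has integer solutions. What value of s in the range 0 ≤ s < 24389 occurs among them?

8840

gcd(68921, 24389) = 1 (Euclid: 68921 = 2·24389 + 20143; 24389 = 1·20143 + 4246; 20143 = 4·4246 + 3159; 4246 = 1·3159 + 1087; 3159 = 2·1087 + 985; 1087 = 1·985 + 102; 985 = 9·102 + 67; 102 = 1·67 + 35; 67 = 1·35 + 32; 35 = 1·32 + 3; 32 = 10·3 + 2; 3 = 1·2 + 1; 2 = 2·1 + 0), and 1 | 31.
Extended Euclid: 68921·(-8369) + 24389·(23650) = 1. Scale by 31: s₀ = -259439.
General solution s = s₀ + 24389k; reducing mod 24389 gives s = 8840 (and t = -24981).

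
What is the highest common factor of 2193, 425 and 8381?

17

gcd(2193, 425): 2193 = 5·425 + 68; 425 = 6·68 + 17; 68 = 4·17 + 0 → 17
gcd(17, 8381): 8381 = 493·17 + 0 → 17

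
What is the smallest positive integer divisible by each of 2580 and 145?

gcd first: 2580 = 17·145 + 115; 145 = 1·115 + 30; 115 = 3·30 + 25; 30 = 1·25 + 5; 25 = 5·5 + 0 → gcd = 5
lcm = 2580·145/gcd = 374100/5 = 74820

74820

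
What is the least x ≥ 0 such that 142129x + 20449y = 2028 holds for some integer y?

119

Euclid: 142129 = 6·20449 + 19435; 20449 = 1·19435 + 1014; 19435 = 19·1014 + 169; 1014 = 6·169 + 0 → gcd = 169; 2028 = 169·12.
Back-substitution yields 142129·(20) + 20449·(-139) = 169, so one solution is x = 20·12 = 240, y = -139·12 = -1668.
Solutions in x differ by 20449/169 = 121; the one in [0, 121) is 240 mod 121 = 119.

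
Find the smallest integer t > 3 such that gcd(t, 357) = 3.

6

Multiples of 3 above 3: 3·2, 3·3, … . Need the cofactor coprime to 357/3 = 119.
Checking s = 2, 3, … the first with gcd(s, 119) = 1 is s = 2, giving 6.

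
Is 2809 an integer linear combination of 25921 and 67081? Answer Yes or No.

No

gcd(25921, 67081): 67081 = 2·25921 + 15239; 25921 = 1·15239 + 10682; 15239 = 1·10682 + 4557; 10682 = 2·4557 + 1568; 4557 = 2·1568 + 1421; 1568 = 1·1421 + 147; 1421 = 9·147 + 98; 147 = 1·98 + 49; 98 = 2·49 + 0 → 49
49 does not divide 2809, so a solution does not exist.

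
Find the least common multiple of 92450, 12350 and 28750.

13130211250

92450 = 2 · 5² · 43²; 12350 = 2 · 5² · 13 · 19; 28750 = 2 · 5⁴ · 23
lcm takes max exponent of each prime: 2 · 5⁴ · 13 · 19 · 23 · 43² = 13130211250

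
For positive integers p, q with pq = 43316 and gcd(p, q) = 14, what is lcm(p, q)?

3094

Since gcd(p,q)·lcm(p,q) = pq, lcm = 43316/14 = 3094.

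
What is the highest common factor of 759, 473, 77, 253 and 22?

gcd(759, 473): 759 = 1·473 + 286; 473 = 1·286 + 187; 286 = 1·187 + 99; 187 = 1·99 + 88; 99 = 1·88 + 11; 88 = 8·11 + 0 → 11
gcd(11, 77): 77 = 7·11 + 0 → 11
gcd(11, 253): 253 = 23·11 + 0 → 11
gcd(11, 22): 22 = 2·11 + 0 → 11

11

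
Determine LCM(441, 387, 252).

75852

441 = 3² · 7²; 387 = 3² · 43; 252 = 2² · 3² · 7
lcm takes max exponent of each prime: 2² · 3² · 7² · 43 = 75852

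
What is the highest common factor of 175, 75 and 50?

25

gcd(175, 75): 175 = 2·75 + 25; 75 = 3·25 + 0 → 25
gcd(25, 50): 50 = 2·25 + 0 → 25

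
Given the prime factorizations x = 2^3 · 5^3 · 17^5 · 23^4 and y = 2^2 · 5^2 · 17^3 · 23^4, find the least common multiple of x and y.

max exponent per prime: 2^3 · 5^3 · 17^5 · 23^4 = 397334202737000

397334202737000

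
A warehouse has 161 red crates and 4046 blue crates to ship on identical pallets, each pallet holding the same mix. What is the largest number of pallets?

Euclid: 4046 = 25·161 + 21; 161 = 7·21 + 14; 21 = 1·14 + 7; 14 = 2·7 + 0. Last nonzero remainder: 7.

7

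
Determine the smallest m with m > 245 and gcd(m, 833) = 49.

294

Multiples of 49 above 245: 49·6, 49·7, … . Need the cofactor coprime to 833/49 = 17.
Checking s = 6, 7, … the first with gcd(s, 17) = 1 is s = 6, giving 294.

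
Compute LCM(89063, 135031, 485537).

89063 = 13² · 17 · 31; 135031 = 13² · 17 · 47; 485537 = 13⁴ · 17
lcm takes max exponent of each prime: 13⁴ · 17 · 31 · 47 = 707427409

707427409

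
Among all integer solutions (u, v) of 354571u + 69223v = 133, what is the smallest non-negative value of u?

Reduce mod 69223: 354571u ≡ 133 (mod 69223). With g = gcd(354571, 69223) = 7 dividing 133, divide through: 50653u ≡ 19 (mod 9889).
Since gcd(50653, 9889) = 1, u ≡ 19·(50653)⁻¹ ≡ 2988 (mod 9889). Smallest non-negative: 2988.

2988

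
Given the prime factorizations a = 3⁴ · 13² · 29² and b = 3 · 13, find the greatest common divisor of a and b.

min exponent per shared prime: 3 · 13 = 39

39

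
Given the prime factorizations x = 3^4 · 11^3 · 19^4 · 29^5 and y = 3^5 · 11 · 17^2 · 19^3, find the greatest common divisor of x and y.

6111369

min exponent per shared prime: 3^4 · 11 · 19^3 = 6111369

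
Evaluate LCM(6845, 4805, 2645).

3479785805

6845 = 5 · 37²; 4805 = 5 · 31²; 2645 = 5 · 23²
lcm takes max exponent of each prime: 5 · 23² · 31² · 37² = 3479785805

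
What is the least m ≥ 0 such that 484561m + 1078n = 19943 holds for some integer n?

Reduce mod 1078: 484561m ≡ 19943 (mod 1078). With g = gcd(484561, 1078) = 539 dividing 19943, divide through: 899m ≡ 37 (mod 2).
Since gcd(899, 2) = 1, m ≡ 37·(899)⁻¹ ≡ 1 (mod 2). Smallest non-negative: 1.

1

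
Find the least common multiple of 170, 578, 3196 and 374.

lcm(170, 578) = 170·578/gcd = 98260/34 = 2890
lcm(2890, 3196) = 2890·3196/gcd = 9236440/34 = 271660
lcm(271660, 374) = 271660·374/gcd = 101600840/34 = 2988260

2988260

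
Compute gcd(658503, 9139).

658503 = 3³ · 29³
9139 = 13 · 19 · 37
Common: 1 = 1

1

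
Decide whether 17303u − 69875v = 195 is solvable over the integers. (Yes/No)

gcd(17303, 69875): 69875 = 4·17303 + 663; 17303 = 26·663 + 65; 663 = 10·65 + 13; 65 = 5·13 + 0 → 13
13 divides 195, so a solution exists.

Yes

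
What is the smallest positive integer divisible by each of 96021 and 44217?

471751173

gcd first: 96021 = 2·44217 + 7587; 44217 = 5·7587 + 6282; 7587 = 1·6282 + 1305; 6282 = 4·1305 + 1062; 1305 = 1·1062 + 243; 1062 = 4·243 + 90; 243 = 2·90 + 63; 90 = 1·63 + 27; 63 = 2·27 + 9; 27 = 3·9 + 0 → gcd = 9
lcm = 96021·44217/gcd = 4245760557/9 = 471751173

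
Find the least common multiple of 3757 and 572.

165308

3757 = 13 · 17²; 572 = 2² · 11 · 13
max exponents: 2² · 11 · 13 · 17² = 165308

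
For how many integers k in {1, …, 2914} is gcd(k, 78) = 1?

Prime factors of 78: 2, 3, 13. Count integers ≤ 2914 divisible by none of them.
By inclusion–exclusion: 2914 − ⌊2914/2⌋ − ⌊2914/3⌋ − ⌊2914/13⌋ + ⌊2914/6⌋ + ⌊2914/26⌋ + ⌊2914/39⌋ − ⌊2914/78⌋ = 896.

896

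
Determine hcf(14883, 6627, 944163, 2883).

3

gcd(14883, 6627): 14883 = 2·6627 + 1629; 6627 = 4·1629 + 111; 1629 = 14·111 + 75; 111 = 1·75 + 36; 75 = 2·36 + 3; 36 = 12·3 + 0 → 3
gcd(3, 944163): 944163 = 314721·3 + 0 → 3
gcd(3, 2883): 2883 = 961·3 + 0 → 3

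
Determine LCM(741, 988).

gcd first: 988 = 1·741 + 247; 741 = 3·247 + 0 → gcd = 247
lcm = 741·988/gcd = 732108/247 = 2964

2964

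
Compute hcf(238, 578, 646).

34

238 = 2 · 7 · 17; 578 = 2 · 17²; 646 = 2 · 17 · 19
gcd takes min exponent of each prime: 2 · 17 = 34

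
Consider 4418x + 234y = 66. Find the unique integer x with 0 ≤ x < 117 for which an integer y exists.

Euclid: 4418 = 18·234 + 206; 234 = 1·206 + 28; 206 = 7·28 + 10; 28 = 2·10 + 8; 10 = 1·8 + 2; 8 = 4·2 + 0 → gcd = 2; 66 = 2·33.
Back-substitution yields 4418·(25) + 234·(-472) = 2, so one solution is x = 25·33 = 825, y = -472·33 = -15576.
Solutions in x differ by 234/2 = 117; the one in [0, 117) is 825 mod 117 = 6.

6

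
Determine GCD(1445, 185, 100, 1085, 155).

5

gcd(1445, 185): 1445 = 7·185 + 150; 185 = 1·150 + 35; 150 = 4·35 + 10; 35 = 3·10 + 5; 10 = 2·5 + 0 → 5
gcd(5, 100): 100 = 20·5 + 0 → 5
gcd(5, 1085): 1085 = 217·5 + 0 → 5
gcd(5, 155): 155 = 31·5 + 0 → 5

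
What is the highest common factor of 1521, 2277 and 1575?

9

1521 = 3² · 13²; 2277 = 3² · 11 · 23; 1575 = 3² · 5² · 7
gcd takes min exponent of each prime: 3² = 9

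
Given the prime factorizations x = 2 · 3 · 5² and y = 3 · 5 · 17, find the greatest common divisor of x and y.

15

min exponent per shared prime: 3 · 5 = 15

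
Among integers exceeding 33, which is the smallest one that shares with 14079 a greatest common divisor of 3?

36

gcd(x, 14079) = 3 forces 3 | x; write x = 3s. Then gcd(3s, 3·4693) = 3·gcd(s, 4693), so need gcd(s, 4693) = 1.
3s > 33 gives s ≥ 12. The least s ≥ 12 coprime to 4693 is 12, so x = 3·12 = 36.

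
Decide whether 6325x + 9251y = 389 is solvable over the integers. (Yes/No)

No

gcd(6325, 9251): 9251 = 1·6325 + 2926; 6325 = 2·2926 + 473; 2926 = 6·473 + 88; 473 = 5·88 + 33; 88 = 2·33 + 22; 33 = 1·22 + 11; 22 = 2·11 + 0 → 11
11 does not divide 389, so a solution does not exist.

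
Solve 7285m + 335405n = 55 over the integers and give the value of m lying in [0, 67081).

Reduce mod 335405: 7285m ≡ 55 (mod 335405). With g = gcd(7285, 335405) = 5 dividing 55, divide through: 1457m ≡ 11 (mod 67081).
Since gcd(1457, 67081) = 1, m ≡ 11·(1457)⁻¹ ≡ 47744 (mod 67081). Smallest non-negative: 47744.

47744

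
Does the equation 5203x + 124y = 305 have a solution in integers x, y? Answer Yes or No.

gcd(5203, 124): 5203 = 41·124 + 119; 124 = 1·119 + 5; 119 = 23·5 + 4; 5 = 1·4 + 1; 4 = 4·1 + 0 → 1
1 divides 305, so a solution exists.

Yes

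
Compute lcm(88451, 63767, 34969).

46613677

88451 = 11² · 17 · 43; 63767 = 11² · 17 · 31; 34969 = 11² · 17²
lcm takes max exponent of each prime: 11² · 17² · 31 · 43 = 46613677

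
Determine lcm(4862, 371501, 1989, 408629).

136007259102

4862 = 2 · 11 · 13 · 17; 371501 = 13 · 17 · 41²; 1989 = 3² · 13 · 17; 408629 = 13 · 17 · 43²
lcm takes max exponent of each prime: 2 · 3² · 11 · 13 · 17 · 41² · 43² = 136007259102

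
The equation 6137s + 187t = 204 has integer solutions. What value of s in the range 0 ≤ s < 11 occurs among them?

5

Reduce mod 187: 6137s ≡ 204 (mod 187). With g = gcd(6137, 187) = 17 dividing 204, divide through: 361s ≡ 12 (mod 11).
Since gcd(361, 11) = 1, s ≡ 12·(361)⁻¹ ≡ 5 (mod 11). Smallest non-negative: 5.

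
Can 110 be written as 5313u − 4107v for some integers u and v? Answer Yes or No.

By Bézout, 5313u − 4107v = 110 has integer solutions iff gcd(5313, 4107) | 110.
Euclid: 5313 = 1·4107 + 1206; 4107 = 3·1206 + 489; 1206 = 2·489 + 228; 489 = 2·228 + 33; 228 = 6·33 + 30; 33 = 1·30 + 3; 30 = 10·3 + 0. gcd = 3; 110 mod 3 = 2. No.

No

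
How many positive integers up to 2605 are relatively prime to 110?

110 = 2·5·11. Inclusion–exclusion on these primes:
2605 − ⌊2605/2⌋ − ⌊2605/5⌋ − ⌊2605/11⌋ + ⌊2605/10⌋ + ⌊2605/22⌋ + ⌊2605/55⌋ − ⌊2605/110⌋ = 948

948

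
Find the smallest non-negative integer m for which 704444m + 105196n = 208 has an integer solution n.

gcd(704444, 105196) = 52 (Euclid: 704444 = 6·105196 + 73268; 105196 = 1·73268 + 31928; 73268 = 2·31928 + 9412; 31928 = 3·9412 + 3692; 9412 = 2·3692 + 2028; 3692 = 1·2028 + 1664; 2028 = 1·1664 + 364; 1664 = 4·364 + 208; 364 = 1·208 + 156; 208 = 1·156 + 52; 156 = 3·52 + 0), and 52 | 208.
Extended Euclid: 704444·(-570) + 105196·(3817) = 52. Scale by 4: m₀ = -2280.
General solution m = m₀ + 2023t; reducing mod 2023 gives m = 1766 (and n = -11826).

1766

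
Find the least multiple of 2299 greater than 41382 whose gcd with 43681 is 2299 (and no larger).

45980

gcd(x, 43681) = 2299 forces 2299 | x; write x = 2299s. Then gcd(2299s, 2299·19) = 2299·gcd(s, 19), so need gcd(s, 19) = 1.
2299s > 41382 gives s ≥ 19. The least s ≥ 19 coprime to 19 is 20, so x = 2299·20 = 45980.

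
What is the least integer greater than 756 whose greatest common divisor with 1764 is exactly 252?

1008

1764 = 252·7. Any x with gcd(x, 1764) = 252 is a multiple of 252, say 252s, with s coprime to 7.
Need s > 756/252, so s ≥ 4. First s ≥ 4 with gcd(s, 7) = 1 is s = 4. Thus x = 252·4 = 1008.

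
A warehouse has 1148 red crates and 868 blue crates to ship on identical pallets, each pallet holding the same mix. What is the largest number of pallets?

1148 = 2² · 7 · 41
868 = 2² · 7 · 31
Common: 2² · 7 = 28

28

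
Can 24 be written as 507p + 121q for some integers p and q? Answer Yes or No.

gcd(507, 121): 507 = 4·121 + 23; 121 = 5·23 + 6; 23 = 3·6 + 5; 6 = 1·5 + 1; 5 = 5·1 + 0 → 1
1 divides 24, so a solution exists.

Yes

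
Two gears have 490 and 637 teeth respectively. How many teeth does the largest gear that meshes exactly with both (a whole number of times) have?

49

Euclid: 637 = 1·490 + 147; 490 = 3·147 + 49; 147 = 3·49 + 0. Last nonzero remainder: 49.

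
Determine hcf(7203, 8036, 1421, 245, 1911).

49

7203 = 3 · 7⁴; 8036 = 2² · 7² · 41; 1421 = 7² · 29; 245 = 5 · 7²; 1911 = 3 · 7² · 13
gcd takes min exponent of each prime: 7² = 49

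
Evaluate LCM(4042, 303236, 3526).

4042 = 2 · 43 · 47; 303236 = 2² · 41 · 43²; 3526 = 2 · 41 · 43
lcm takes max exponent of each prime: 2² · 41 · 43² · 47 = 14252092

14252092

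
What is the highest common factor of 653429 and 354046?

133

Euclid: 653429 = 1·354046 + 299383; 354046 = 1·299383 + 54663; 299383 = 5·54663 + 26068; 54663 = 2·26068 + 2527; 26068 = 10·2527 + 798; 2527 = 3·798 + 133; 798 = 6·133 + 0. Last nonzero remainder: 133.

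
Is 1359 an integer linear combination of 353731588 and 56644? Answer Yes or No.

By Bézout, 353731588p + 56644q = 1359 has integer solutions iff gcd(353731588, 56644) | 1359.
Euclid: 353731588 = 6244·56644 + 46452; 56644 = 1·46452 + 10192; 46452 = 4·10192 + 5684; 10192 = 1·5684 + 4508; 5684 = 1·4508 + 1176; 4508 = 3·1176 + 980; 1176 = 1·980 + 196; 980 = 5·196 + 0. gcd = 196; 1359 mod 196 = 183. No.

No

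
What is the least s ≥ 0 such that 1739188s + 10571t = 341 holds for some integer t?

124

Reduce mod 10571: 1739188s ≡ 341 (mod 10571). With g = gcd(1739188, 10571) = 11 dividing 341, divide through: 158108s ≡ 31 (mod 961).
Since gcd(158108, 961) = 1, s ≡ 31·(158108)⁻¹ ≡ 124 (mod 961). Smallest non-negative: 124.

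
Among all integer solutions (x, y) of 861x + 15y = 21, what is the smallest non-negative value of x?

1

Reduce mod 15: 861x ≡ 21 (mod 15). With g = gcd(861, 15) = 3 dividing 21, divide through: 287x ≡ 7 (mod 5).
Since gcd(287, 5) = 1, x ≡ 7·(287)⁻¹ ≡ 1 (mod 5). Smallest non-negative: 1.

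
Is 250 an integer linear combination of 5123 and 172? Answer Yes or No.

Yes

gcd(5123, 172): 5123 = 29·172 + 135; 172 = 1·135 + 37; 135 = 3·37 + 24; 37 = 1·24 + 13; 24 = 1·13 + 11; 13 = 1·11 + 2; 11 = 5·2 + 1; 2 = 2·1 + 0 → 1
1 divides 250, so a solution exists.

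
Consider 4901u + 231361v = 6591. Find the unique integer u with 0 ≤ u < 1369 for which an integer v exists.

379

Euclid: 231361 = 47·4901 + 1014; 4901 = 4·1014 + 845; 1014 = 1·845 + 169; 845 = 5·169 + 0 → gcd = 169; 6591 = 169·39.
Back-substitution yields 4901·(-236) + 231361·(5) = 169, so one solution is u = -236·39 = -9204, v = 5·39 = 195.
Solutions in u differ by 231361/169 = 1369; the one in [0, 1369) is -9204 mod 1369 = 379.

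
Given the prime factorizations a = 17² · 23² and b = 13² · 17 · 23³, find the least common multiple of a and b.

max exponent per prime: 13² · 17² · 23³ = 594248447

594248447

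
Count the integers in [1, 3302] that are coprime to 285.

1669

285 = 3·5·19. Inclusion–exclusion on these primes:
3302 − ⌊3302/3⌋ − ⌊3302/5⌋ − ⌊3302/19⌋ + ⌊3302/15⌋ + ⌊3302/57⌋ + ⌊3302/95⌋ − ⌊3302/285⌋ = 1669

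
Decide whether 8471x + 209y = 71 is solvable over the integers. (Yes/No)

Yes

By Bézout, 8471x + 209y = 71 has integer solutions iff gcd(8471, 209) | 71.
Euclid: 8471 = 40·209 + 111; 209 = 1·111 + 98; 111 = 1·98 + 13; 98 = 7·13 + 7; 13 = 1·7 + 6; 7 = 1·6 + 1; 6 = 6·1 + 0. gcd = 1; 71 mod 1 = 0. Yes.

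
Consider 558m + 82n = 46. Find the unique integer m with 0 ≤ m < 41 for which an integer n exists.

33

gcd(558, 82) = 2 (Euclid: 558 = 6·82 + 66; 82 = 1·66 + 16; 66 = 4·16 + 2; 16 = 8·2 + 0), and 2 | 46.
Extended Euclid: 558·(5) + 82·(-34) = 2. Scale by 23: m₀ = 115.
General solution m = m₀ + 41t; reducing mod 41 gives m = 33 (and n = -224).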